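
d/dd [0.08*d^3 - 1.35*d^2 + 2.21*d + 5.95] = 0.24*d^2 - 2.7*d + 2.21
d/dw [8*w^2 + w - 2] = 16*w + 1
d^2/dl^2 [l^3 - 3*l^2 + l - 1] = 6*l - 6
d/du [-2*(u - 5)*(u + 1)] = 8 - 4*u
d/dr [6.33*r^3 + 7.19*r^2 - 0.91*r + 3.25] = 18.99*r^2 + 14.38*r - 0.91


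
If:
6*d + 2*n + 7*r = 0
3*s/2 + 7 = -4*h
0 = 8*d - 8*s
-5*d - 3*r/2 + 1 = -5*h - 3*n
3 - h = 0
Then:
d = -38/3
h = 3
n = -331/18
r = 145/9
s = -38/3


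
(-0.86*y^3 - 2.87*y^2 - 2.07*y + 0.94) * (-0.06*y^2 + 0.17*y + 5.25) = 0.0516*y^5 + 0.026*y^4 - 4.8787*y^3 - 15.4758*y^2 - 10.7077*y + 4.935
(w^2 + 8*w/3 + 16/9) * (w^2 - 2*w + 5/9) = w^4 + 2*w^3/3 - 3*w^2 - 56*w/27 + 80/81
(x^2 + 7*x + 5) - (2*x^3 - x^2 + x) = -2*x^3 + 2*x^2 + 6*x + 5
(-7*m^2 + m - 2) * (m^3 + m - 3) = -7*m^5 + m^4 - 9*m^3 + 22*m^2 - 5*m + 6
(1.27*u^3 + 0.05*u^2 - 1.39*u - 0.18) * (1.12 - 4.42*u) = -5.6134*u^4 + 1.2014*u^3 + 6.1998*u^2 - 0.7612*u - 0.2016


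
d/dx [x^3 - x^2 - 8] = x*(3*x - 2)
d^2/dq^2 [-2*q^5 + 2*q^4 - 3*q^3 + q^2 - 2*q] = -40*q^3 + 24*q^2 - 18*q + 2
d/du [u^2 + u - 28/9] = 2*u + 1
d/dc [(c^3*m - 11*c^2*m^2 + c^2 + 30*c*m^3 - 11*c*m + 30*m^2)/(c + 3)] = (2*c^3*m - 11*c^2*m^2 + 9*c^2*m + c^2 - 66*c*m^2 + 6*c + 90*m^3 - 30*m^2 - 33*m)/(c^2 + 6*c + 9)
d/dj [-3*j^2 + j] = 1 - 6*j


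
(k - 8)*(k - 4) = k^2 - 12*k + 32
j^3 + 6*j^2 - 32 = (j - 2)*(j + 4)^2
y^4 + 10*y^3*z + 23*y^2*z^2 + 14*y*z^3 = y*(y + z)*(y + 2*z)*(y + 7*z)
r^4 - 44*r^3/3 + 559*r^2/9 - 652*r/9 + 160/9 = (r - 8)*(r - 5)*(r - 4/3)*(r - 1/3)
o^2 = o^2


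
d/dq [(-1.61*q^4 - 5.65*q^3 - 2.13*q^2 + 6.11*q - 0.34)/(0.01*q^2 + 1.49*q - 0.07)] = (-0.0322*q^5 - 7.2532*q^4 - 16.3862*q^3 - 2.0483*q^2 + 0.305*q + 0.0789)/(0.0001*q^4 + 0.0298*q^3 + 2.2187*q^2 - 0.2086*q + 0.0049)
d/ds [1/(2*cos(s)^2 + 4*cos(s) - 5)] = 4*(cos(s) + 1)*sin(s)/(4*cos(s) + cos(2*s) - 4)^2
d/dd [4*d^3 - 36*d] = 12*d^2 - 36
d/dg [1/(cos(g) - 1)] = sin(g)/(cos(g) - 1)^2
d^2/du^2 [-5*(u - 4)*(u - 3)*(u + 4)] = 30 - 30*u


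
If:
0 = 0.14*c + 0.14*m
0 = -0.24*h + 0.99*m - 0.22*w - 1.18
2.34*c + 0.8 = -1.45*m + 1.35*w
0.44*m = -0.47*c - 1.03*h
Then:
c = -1.16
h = 0.03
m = 1.16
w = -0.17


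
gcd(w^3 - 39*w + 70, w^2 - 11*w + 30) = w - 5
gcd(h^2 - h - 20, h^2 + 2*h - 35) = h - 5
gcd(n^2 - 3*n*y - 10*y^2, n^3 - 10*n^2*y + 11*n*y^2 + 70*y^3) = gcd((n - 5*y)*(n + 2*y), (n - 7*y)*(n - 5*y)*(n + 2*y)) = -n^2 + 3*n*y + 10*y^2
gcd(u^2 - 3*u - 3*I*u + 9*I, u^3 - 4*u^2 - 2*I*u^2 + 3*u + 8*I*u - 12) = u - 3*I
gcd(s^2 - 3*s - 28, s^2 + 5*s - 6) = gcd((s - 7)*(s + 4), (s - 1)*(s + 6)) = 1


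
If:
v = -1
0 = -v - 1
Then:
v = -1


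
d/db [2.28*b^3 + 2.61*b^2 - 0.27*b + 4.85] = 6.84*b^2 + 5.22*b - 0.27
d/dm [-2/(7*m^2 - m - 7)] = 2*(14*m - 1)/(-7*m^2 + m + 7)^2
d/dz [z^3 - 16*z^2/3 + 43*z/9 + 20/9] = 3*z^2 - 32*z/3 + 43/9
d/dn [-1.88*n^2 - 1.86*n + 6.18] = -3.76*n - 1.86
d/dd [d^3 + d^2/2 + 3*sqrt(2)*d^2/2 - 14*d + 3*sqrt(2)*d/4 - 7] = 3*d^2 + d + 3*sqrt(2)*d - 14 + 3*sqrt(2)/4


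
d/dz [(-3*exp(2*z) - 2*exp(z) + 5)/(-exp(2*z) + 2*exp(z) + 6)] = (-8*exp(2*z) - 26*exp(z) - 22)*exp(z)/(exp(4*z) - 4*exp(3*z) - 8*exp(2*z) + 24*exp(z) + 36)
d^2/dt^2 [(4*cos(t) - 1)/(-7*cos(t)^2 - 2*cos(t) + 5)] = 2*(441*(1 - cos(2*t))^2*cos(t)/2 - 63*(1 - cos(2*t))^2/2 - 919*cos(t)/4 - 157*cos(2*t)/2 + 987*cos(3*t)/4 - 49*cos(5*t) + 93/2)/((cos(t) + 1)^3*(7*cos(t) - 5)^3)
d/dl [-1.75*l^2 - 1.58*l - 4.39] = -3.5*l - 1.58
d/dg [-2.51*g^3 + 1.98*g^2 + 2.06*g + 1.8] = -7.53*g^2 + 3.96*g + 2.06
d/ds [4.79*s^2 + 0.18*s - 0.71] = 9.58*s + 0.18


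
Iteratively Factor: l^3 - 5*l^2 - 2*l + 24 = (l - 4)*(l^2 - l - 6) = (l - 4)*(l + 2)*(l - 3)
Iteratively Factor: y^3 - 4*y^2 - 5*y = (y)*(y^2 - 4*y - 5) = y*(y - 5)*(y + 1)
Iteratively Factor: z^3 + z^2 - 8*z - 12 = (z + 2)*(z^2 - z - 6) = (z - 3)*(z + 2)*(z + 2)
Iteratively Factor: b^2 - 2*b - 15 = (b - 5)*(b + 3)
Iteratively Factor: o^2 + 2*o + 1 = (o + 1)*(o + 1)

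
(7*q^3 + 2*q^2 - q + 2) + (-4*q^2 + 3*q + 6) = 7*q^3 - 2*q^2 + 2*q + 8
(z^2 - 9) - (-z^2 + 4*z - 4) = 2*z^2 - 4*z - 5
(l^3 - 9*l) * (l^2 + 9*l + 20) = l^5 + 9*l^4 + 11*l^3 - 81*l^2 - 180*l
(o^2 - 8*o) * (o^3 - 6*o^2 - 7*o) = o^5 - 14*o^4 + 41*o^3 + 56*o^2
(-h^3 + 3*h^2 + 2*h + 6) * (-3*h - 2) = 3*h^4 - 7*h^3 - 12*h^2 - 22*h - 12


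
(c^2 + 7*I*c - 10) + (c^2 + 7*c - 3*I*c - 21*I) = 2*c^2 + 7*c + 4*I*c - 10 - 21*I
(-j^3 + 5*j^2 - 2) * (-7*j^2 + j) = 7*j^5 - 36*j^4 + 5*j^3 + 14*j^2 - 2*j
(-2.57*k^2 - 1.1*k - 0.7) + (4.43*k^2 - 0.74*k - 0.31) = 1.86*k^2 - 1.84*k - 1.01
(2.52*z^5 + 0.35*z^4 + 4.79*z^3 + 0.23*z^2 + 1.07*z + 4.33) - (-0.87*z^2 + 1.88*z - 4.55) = 2.52*z^5 + 0.35*z^4 + 4.79*z^3 + 1.1*z^2 - 0.81*z + 8.88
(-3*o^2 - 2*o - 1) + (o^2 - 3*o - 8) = -2*o^2 - 5*o - 9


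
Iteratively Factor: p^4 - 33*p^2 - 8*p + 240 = (p + 4)*(p^3 - 4*p^2 - 17*p + 60) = (p - 5)*(p + 4)*(p^2 + p - 12) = (p - 5)*(p + 4)^2*(p - 3)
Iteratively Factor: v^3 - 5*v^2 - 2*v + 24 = (v - 4)*(v^2 - v - 6) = (v - 4)*(v - 3)*(v + 2)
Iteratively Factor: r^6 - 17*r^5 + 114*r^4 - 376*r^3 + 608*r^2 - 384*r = (r - 2)*(r^5 - 15*r^4 + 84*r^3 - 208*r^2 + 192*r) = (r - 4)*(r - 2)*(r^4 - 11*r^3 + 40*r^2 - 48*r) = r*(r - 4)*(r - 2)*(r^3 - 11*r^2 + 40*r - 48) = r*(r - 4)^2*(r - 2)*(r^2 - 7*r + 12) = r*(r - 4)^3*(r - 2)*(r - 3)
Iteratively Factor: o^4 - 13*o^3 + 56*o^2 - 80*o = (o - 5)*(o^3 - 8*o^2 + 16*o) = o*(o - 5)*(o^2 - 8*o + 16) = o*(o - 5)*(o - 4)*(o - 4)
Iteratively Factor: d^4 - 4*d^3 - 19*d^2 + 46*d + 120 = (d - 5)*(d^3 + d^2 - 14*d - 24) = (d - 5)*(d + 2)*(d^2 - d - 12) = (d - 5)*(d - 4)*(d + 2)*(d + 3)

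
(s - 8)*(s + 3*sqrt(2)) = s^2 - 8*s + 3*sqrt(2)*s - 24*sqrt(2)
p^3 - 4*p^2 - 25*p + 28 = (p - 7)*(p - 1)*(p + 4)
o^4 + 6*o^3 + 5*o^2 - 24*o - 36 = (o - 2)*(o + 2)*(o + 3)^2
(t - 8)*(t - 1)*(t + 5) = t^3 - 4*t^2 - 37*t + 40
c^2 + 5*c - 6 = (c - 1)*(c + 6)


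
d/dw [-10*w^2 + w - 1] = 1 - 20*w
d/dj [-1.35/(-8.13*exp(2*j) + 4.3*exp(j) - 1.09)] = (5.805 - 21.951*exp(j))*exp(j)/(8.13*exp(2*j) - 4.3*exp(j) + 1.09)^2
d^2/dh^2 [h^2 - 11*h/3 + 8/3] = 2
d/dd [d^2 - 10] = 2*d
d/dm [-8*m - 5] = -8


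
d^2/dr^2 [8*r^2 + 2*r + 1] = 16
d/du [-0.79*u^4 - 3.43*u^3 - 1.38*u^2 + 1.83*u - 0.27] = -3.16*u^3 - 10.29*u^2 - 2.76*u + 1.83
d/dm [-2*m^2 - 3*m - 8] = -4*m - 3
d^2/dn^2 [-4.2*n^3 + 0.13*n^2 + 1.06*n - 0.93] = 0.26 - 25.2*n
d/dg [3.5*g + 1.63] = 3.50000000000000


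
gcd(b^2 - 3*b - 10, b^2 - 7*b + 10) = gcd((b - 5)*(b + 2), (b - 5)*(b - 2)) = b - 5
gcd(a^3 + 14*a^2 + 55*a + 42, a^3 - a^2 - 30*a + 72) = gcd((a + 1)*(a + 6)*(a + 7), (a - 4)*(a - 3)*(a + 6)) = a + 6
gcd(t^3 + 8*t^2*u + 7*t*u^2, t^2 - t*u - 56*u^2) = t + 7*u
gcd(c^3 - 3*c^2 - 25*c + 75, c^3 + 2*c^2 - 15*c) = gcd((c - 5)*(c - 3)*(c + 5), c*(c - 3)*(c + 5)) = c^2 + 2*c - 15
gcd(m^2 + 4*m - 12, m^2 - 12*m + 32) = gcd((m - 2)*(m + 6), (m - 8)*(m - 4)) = 1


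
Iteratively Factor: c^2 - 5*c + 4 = (c - 1)*(c - 4)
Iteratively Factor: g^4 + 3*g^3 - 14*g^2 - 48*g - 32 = (g - 4)*(g^3 + 7*g^2 + 14*g + 8) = (g - 4)*(g + 4)*(g^2 + 3*g + 2) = (g - 4)*(g + 2)*(g + 4)*(g + 1)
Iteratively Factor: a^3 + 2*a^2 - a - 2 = (a - 1)*(a^2 + 3*a + 2) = (a - 1)*(a + 2)*(a + 1)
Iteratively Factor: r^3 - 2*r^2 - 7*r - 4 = (r + 1)*(r^2 - 3*r - 4) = (r + 1)^2*(r - 4)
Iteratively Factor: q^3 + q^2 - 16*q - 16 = (q + 1)*(q^2 - 16) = (q + 1)*(q + 4)*(q - 4)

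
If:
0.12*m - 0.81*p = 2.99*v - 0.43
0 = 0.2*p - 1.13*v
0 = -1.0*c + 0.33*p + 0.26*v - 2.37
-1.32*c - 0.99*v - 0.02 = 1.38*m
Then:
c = -2.18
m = 2.01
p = 0.50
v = 0.09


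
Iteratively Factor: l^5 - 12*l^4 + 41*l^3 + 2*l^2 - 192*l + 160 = (l - 4)*(l^4 - 8*l^3 + 9*l^2 + 38*l - 40) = (l - 4)*(l - 1)*(l^3 - 7*l^2 + 2*l + 40) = (l - 5)*(l - 4)*(l - 1)*(l^2 - 2*l - 8) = (l - 5)*(l - 4)^2*(l - 1)*(l + 2)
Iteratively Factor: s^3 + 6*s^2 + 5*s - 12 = (s + 3)*(s^2 + 3*s - 4) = (s - 1)*(s + 3)*(s + 4)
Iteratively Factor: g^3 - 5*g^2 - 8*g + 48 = (g - 4)*(g^2 - g - 12) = (g - 4)*(g + 3)*(g - 4)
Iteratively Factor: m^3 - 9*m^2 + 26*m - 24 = (m - 3)*(m^2 - 6*m + 8) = (m - 3)*(m - 2)*(m - 4)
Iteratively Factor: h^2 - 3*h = (h - 3)*(h)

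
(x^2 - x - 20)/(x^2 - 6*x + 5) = (x + 4)/(x - 1)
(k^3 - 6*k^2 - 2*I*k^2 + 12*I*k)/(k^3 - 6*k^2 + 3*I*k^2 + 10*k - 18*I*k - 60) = k/(k + 5*I)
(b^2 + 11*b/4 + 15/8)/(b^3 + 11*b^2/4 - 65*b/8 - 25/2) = (2*b + 3)/(2*b^2 + 3*b - 20)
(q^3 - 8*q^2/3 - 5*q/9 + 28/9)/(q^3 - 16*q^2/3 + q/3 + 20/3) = (q - 7/3)/(q - 5)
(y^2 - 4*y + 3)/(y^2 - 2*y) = (y^2 - 4*y + 3)/(y*(y - 2))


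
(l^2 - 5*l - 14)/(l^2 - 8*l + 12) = (l^2 - 5*l - 14)/(l^2 - 8*l + 12)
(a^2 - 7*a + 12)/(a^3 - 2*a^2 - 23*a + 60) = 1/(a + 5)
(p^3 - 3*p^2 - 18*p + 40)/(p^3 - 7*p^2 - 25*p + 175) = (p^2 + 2*p - 8)/(p^2 - 2*p - 35)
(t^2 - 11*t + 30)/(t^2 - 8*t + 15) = (t - 6)/(t - 3)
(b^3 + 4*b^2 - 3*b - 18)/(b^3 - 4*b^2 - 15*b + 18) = (b^2 + b - 6)/(b^2 - 7*b + 6)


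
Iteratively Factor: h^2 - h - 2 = (h + 1)*(h - 2)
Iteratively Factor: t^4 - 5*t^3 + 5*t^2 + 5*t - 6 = (t + 1)*(t^3 - 6*t^2 + 11*t - 6) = (t - 2)*(t + 1)*(t^2 - 4*t + 3) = (t - 2)*(t - 1)*(t + 1)*(t - 3)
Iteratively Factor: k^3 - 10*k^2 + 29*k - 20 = (k - 1)*(k^2 - 9*k + 20) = (k - 4)*(k - 1)*(k - 5)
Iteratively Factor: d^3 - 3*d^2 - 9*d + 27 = (d - 3)*(d^2 - 9) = (d - 3)*(d + 3)*(d - 3)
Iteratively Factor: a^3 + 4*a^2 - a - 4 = (a + 1)*(a^2 + 3*a - 4) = (a + 1)*(a + 4)*(a - 1)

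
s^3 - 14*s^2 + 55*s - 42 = (s - 7)*(s - 6)*(s - 1)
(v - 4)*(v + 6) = v^2 + 2*v - 24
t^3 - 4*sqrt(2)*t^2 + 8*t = t*(t - 2*sqrt(2))^2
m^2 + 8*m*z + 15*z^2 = (m + 3*z)*(m + 5*z)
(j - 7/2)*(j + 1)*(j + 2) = j^3 - j^2/2 - 17*j/2 - 7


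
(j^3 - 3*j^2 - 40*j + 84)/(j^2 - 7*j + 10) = (j^2 - j - 42)/(j - 5)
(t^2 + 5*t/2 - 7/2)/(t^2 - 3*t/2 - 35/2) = (t - 1)/(t - 5)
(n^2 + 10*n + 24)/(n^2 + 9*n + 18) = (n + 4)/(n + 3)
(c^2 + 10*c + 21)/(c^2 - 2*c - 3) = (c^2 + 10*c + 21)/(c^2 - 2*c - 3)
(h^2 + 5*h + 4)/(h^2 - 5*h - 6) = (h + 4)/(h - 6)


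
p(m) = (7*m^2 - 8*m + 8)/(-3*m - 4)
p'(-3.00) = 1.40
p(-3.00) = 19.00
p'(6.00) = -2.14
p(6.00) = -9.64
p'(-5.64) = -1.77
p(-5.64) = 21.35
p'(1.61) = -1.14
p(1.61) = -1.50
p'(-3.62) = -0.35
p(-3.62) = 18.76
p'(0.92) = -0.29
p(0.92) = -0.97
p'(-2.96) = 1.59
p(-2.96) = 19.06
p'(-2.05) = 17.86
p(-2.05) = 25.03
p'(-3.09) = 1.03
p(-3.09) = 18.89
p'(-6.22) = -1.90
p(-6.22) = 22.41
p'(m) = (14*m - 8)/(-3*m - 4) + 3*(7*m^2 - 8*m + 8)/(-3*m - 4)^2 = 7*(-3*m^2 - 8*m + 8)/(9*m^2 + 24*m + 16)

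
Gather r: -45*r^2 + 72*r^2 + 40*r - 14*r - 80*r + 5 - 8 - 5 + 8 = 27*r^2 - 54*r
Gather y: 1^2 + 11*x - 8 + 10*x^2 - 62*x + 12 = 10*x^2 - 51*x + 5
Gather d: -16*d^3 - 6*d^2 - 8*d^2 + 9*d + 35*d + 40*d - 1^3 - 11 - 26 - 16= -16*d^3 - 14*d^2 + 84*d - 54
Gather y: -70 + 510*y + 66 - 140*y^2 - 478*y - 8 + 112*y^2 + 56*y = -28*y^2 + 88*y - 12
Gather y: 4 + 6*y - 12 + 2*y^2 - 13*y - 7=2*y^2 - 7*y - 15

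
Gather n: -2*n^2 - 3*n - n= -2*n^2 - 4*n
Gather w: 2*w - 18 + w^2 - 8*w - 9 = w^2 - 6*w - 27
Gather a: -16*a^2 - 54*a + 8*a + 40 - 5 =-16*a^2 - 46*a + 35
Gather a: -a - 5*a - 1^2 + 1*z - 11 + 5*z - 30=-6*a + 6*z - 42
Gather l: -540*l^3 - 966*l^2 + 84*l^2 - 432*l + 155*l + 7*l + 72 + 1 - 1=-540*l^3 - 882*l^2 - 270*l + 72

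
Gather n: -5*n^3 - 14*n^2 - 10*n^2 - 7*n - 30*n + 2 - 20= -5*n^3 - 24*n^2 - 37*n - 18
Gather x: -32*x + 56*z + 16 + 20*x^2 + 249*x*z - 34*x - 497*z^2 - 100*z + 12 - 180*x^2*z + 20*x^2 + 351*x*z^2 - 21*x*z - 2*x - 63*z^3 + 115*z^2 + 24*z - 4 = x^2*(40 - 180*z) + x*(351*z^2 + 228*z - 68) - 63*z^3 - 382*z^2 - 20*z + 24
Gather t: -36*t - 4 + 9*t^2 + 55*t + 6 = 9*t^2 + 19*t + 2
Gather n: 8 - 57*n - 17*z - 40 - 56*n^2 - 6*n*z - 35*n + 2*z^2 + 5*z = -56*n^2 + n*(-6*z - 92) + 2*z^2 - 12*z - 32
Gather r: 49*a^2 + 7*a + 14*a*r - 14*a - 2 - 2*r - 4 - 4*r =49*a^2 - 7*a + r*(14*a - 6) - 6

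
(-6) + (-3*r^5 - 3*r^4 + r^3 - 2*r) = -3*r^5 - 3*r^4 + r^3 - 2*r - 6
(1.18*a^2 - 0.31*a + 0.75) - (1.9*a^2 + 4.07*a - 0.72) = -0.72*a^2 - 4.38*a + 1.47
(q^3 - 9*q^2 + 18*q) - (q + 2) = q^3 - 9*q^2 + 17*q - 2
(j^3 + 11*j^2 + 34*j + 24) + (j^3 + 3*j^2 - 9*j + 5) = 2*j^3 + 14*j^2 + 25*j + 29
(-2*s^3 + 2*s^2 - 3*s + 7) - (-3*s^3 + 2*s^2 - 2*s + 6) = s^3 - s + 1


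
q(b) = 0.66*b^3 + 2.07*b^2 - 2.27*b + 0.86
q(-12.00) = -814.30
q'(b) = 1.98*b^2 + 4.14*b - 2.27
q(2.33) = 15.16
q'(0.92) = 3.21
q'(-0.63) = -4.09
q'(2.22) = 16.68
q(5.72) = 179.12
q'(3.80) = 42.05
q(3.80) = 58.34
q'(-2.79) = 1.59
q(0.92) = 1.04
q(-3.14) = 7.96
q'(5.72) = 86.19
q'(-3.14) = 4.25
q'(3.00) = 27.97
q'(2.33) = 18.13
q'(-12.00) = 233.17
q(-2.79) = 8.97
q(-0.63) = 2.95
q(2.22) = 13.24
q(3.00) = 30.50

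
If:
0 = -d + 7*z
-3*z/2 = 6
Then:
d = -28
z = -4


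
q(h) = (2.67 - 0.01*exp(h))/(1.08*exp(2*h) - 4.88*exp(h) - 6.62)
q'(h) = (2.67 - 0.01*exp(h))*(-2.16*exp(2*h) + 4.88*exp(h))/(1.08*exp(2*h) - 4.88*exp(h) - 6.62)^2 - 0.01*exp(h)/(1.08*exp(2*h) - 4.88*exp(h) - 6.62) = (0.0108*exp(2*h) - 5.7672*exp(h) + 13.0958)*exp(h)/(1.1664*exp(4*h) - 10.5408*exp(3*h) + 9.5152*exp(2*h) + 64.6112*exp(h) + 43.8244)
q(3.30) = 0.00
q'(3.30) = -0.01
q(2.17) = 0.08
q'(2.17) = -0.29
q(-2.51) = -0.38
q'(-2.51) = 0.02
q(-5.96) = -0.40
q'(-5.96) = 0.00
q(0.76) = -0.22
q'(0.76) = 0.01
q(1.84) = 0.48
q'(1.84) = -4.79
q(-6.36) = -0.40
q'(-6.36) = 0.00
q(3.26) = 0.00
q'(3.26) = -0.01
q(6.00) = 0.00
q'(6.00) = 0.00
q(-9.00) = -0.40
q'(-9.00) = 0.00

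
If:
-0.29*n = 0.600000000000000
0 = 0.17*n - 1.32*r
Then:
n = -2.07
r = -0.27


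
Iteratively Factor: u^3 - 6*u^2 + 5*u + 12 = (u - 3)*(u^2 - 3*u - 4) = (u - 3)*(u + 1)*(u - 4)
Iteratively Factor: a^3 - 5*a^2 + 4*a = (a)*(a^2 - 5*a + 4) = a*(a - 4)*(a - 1)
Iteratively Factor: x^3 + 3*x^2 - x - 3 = (x + 1)*(x^2 + 2*x - 3) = (x - 1)*(x + 1)*(x + 3)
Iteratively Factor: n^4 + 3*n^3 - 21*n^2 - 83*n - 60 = (n + 4)*(n^3 - n^2 - 17*n - 15) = (n - 5)*(n + 4)*(n^2 + 4*n + 3) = (n - 5)*(n + 1)*(n + 4)*(n + 3)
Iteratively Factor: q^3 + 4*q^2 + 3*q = (q + 3)*(q^2 + q) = (q + 1)*(q + 3)*(q)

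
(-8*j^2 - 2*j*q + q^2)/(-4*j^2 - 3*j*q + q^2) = (2*j + q)/(j + q)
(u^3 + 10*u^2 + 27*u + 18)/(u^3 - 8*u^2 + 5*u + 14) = (u^2 + 9*u + 18)/(u^2 - 9*u + 14)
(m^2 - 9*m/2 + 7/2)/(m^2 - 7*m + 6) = (m - 7/2)/(m - 6)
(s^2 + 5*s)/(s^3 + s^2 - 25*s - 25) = s/(s^2 - 4*s - 5)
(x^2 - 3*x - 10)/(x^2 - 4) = (x - 5)/(x - 2)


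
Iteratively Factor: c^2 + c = (c)*(c + 1)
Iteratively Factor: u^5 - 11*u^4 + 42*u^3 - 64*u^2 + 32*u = (u - 1)*(u^4 - 10*u^3 + 32*u^2 - 32*u) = u*(u - 1)*(u^3 - 10*u^2 + 32*u - 32) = u*(u - 4)*(u - 1)*(u^2 - 6*u + 8) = u*(u - 4)*(u - 2)*(u - 1)*(u - 4)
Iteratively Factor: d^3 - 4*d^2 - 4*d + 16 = (d - 2)*(d^2 - 2*d - 8) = (d - 4)*(d - 2)*(d + 2)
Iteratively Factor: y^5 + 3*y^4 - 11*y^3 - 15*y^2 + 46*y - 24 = (y - 1)*(y^4 + 4*y^3 - 7*y^2 - 22*y + 24) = (y - 2)*(y - 1)*(y^3 + 6*y^2 + 5*y - 12) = (y - 2)*(y - 1)^2*(y^2 + 7*y + 12) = (y - 2)*(y - 1)^2*(y + 3)*(y + 4)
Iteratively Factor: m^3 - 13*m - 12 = (m - 4)*(m^2 + 4*m + 3) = (m - 4)*(m + 1)*(m + 3)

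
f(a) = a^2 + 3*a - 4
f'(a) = 2*a + 3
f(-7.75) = 32.81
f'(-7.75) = -12.50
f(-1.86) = -6.12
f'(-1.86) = -0.72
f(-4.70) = 3.99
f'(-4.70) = -6.40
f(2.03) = 6.21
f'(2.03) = 7.06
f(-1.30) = -6.21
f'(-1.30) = 0.40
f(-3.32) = -2.94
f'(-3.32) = -3.64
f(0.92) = -0.39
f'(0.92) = 4.84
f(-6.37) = 17.47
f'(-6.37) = -9.74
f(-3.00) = -4.00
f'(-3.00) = -3.00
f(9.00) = 104.00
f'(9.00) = 21.00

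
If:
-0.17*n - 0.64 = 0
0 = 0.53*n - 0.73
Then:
No Solution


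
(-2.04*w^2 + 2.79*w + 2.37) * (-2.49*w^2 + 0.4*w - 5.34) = 5.0796*w^4 - 7.7631*w^3 + 6.1083*w^2 - 13.9506*w - 12.6558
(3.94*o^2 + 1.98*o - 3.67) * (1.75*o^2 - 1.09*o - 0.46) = 6.895*o^4 - 0.8296*o^3 - 10.3931*o^2 + 3.0895*o + 1.6882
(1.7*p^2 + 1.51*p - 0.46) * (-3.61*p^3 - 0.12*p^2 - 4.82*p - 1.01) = -6.137*p^5 - 5.6551*p^4 - 6.7146*p^3 - 8.94*p^2 + 0.6921*p + 0.4646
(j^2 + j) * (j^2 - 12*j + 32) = j^4 - 11*j^3 + 20*j^2 + 32*j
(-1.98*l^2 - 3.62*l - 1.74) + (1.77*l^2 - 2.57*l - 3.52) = -0.21*l^2 - 6.19*l - 5.26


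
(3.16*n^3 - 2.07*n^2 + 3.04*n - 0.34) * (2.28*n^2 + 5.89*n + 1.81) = 7.2048*n^5 + 13.8928*n^4 + 0.458500000000003*n^3 + 13.3837*n^2 + 3.4998*n - 0.6154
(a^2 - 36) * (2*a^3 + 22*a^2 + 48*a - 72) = 2*a^5 + 22*a^4 - 24*a^3 - 864*a^2 - 1728*a + 2592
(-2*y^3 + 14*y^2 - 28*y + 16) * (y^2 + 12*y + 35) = -2*y^5 - 10*y^4 + 70*y^3 + 170*y^2 - 788*y + 560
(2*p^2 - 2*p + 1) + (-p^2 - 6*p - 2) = p^2 - 8*p - 1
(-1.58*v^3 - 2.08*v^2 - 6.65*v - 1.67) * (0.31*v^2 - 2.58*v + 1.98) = -0.4898*v^5 + 3.4316*v^4 + 0.176500000000001*v^3 + 12.5209*v^2 - 8.8584*v - 3.3066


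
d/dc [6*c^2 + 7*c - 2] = 12*c + 7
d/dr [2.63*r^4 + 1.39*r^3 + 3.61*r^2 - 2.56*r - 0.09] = 10.52*r^3 + 4.17*r^2 + 7.22*r - 2.56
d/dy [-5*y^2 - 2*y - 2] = -10*y - 2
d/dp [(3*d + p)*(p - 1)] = 3*d + 2*p - 1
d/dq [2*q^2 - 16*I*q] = 4*q - 16*I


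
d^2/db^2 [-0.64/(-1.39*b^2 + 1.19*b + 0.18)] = (2.473088*b^2 - 2.117248*b - 0.64*(2.78*b - 1.19)*(5.56*b - 2.38) - 0.320256)/(-1.39*b^2 + 1.19*b + 0.18)^3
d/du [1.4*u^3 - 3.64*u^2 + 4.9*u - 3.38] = 4.2*u^2 - 7.28*u + 4.9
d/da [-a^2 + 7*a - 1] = 7 - 2*a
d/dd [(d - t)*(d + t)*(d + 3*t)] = 3*d^2 + 6*d*t - t^2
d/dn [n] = 1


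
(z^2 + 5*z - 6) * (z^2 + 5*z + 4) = z^4 + 10*z^3 + 23*z^2 - 10*z - 24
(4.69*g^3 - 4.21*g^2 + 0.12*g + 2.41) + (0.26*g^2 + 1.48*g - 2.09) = 4.69*g^3 - 3.95*g^2 + 1.6*g + 0.32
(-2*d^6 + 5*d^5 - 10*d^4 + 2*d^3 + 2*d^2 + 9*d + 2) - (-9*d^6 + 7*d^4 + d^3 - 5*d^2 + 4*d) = 7*d^6 + 5*d^5 - 17*d^4 + d^3 + 7*d^2 + 5*d + 2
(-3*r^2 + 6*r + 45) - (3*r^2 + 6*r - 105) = 150 - 6*r^2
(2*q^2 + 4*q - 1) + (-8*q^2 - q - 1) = -6*q^2 + 3*q - 2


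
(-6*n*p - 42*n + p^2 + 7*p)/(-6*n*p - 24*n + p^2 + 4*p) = (p + 7)/(p + 4)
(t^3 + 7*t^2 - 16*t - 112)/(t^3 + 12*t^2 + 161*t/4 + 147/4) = 4*(t^2 - 16)/(4*t^2 + 20*t + 21)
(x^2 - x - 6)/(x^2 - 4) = (x - 3)/(x - 2)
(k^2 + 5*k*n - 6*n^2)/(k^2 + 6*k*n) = (k - n)/k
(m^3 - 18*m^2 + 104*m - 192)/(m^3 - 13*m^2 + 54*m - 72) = (m - 8)/(m - 3)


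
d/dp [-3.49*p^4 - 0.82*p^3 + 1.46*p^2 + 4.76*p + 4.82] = -13.96*p^3 - 2.46*p^2 + 2.92*p + 4.76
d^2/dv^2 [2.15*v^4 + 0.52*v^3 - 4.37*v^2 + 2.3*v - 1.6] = 25.8*v^2 + 3.12*v - 8.74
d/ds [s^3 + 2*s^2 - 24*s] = 3*s^2 + 4*s - 24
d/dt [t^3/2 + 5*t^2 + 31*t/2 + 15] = 3*t^2/2 + 10*t + 31/2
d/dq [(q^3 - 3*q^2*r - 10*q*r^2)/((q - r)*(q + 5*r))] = (q^4 + 8*q^3*r - 17*q^2*r^2 + 30*q*r^3 + 50*r^4)/(q^4 + 8*q^3*r + 6*q^2*r^2 - 40*q*r^3 + 25*r^4)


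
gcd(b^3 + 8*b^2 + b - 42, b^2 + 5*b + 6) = b + 3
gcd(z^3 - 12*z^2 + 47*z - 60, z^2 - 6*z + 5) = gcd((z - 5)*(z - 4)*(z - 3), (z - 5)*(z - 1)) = z - 5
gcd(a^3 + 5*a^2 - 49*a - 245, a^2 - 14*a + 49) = a - 7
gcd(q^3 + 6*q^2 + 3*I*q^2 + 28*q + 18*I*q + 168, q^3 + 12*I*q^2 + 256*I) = q - 4*I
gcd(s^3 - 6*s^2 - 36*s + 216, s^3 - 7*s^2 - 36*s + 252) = s^2 - 36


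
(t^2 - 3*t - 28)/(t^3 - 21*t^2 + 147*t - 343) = (t + 4)/(t^2 - 14*t + 49)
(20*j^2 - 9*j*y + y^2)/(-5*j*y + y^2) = (-4*j + y)/y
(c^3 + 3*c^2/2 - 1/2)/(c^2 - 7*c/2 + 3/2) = (c^2 + 2*c + 1)/(c - 3)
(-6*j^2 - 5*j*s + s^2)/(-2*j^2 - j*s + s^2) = (-6*j + s)/(-2*j + s)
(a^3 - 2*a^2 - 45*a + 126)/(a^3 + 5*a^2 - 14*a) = (a^2 - 9*a + 18)/(a*(a - 2))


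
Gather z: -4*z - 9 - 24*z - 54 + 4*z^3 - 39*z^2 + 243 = 4*z^3 - 39*z^2 - 28*z + 180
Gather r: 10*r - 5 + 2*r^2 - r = 2*r^2 + 9*r - 5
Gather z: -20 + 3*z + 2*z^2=2*z^2 + 3*z - 20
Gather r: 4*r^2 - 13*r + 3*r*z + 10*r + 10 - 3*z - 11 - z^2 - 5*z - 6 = 4*r^2 + r*(3*z - 3) - z^2 - 8*z - 7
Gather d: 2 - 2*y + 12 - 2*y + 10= 24 - 4*y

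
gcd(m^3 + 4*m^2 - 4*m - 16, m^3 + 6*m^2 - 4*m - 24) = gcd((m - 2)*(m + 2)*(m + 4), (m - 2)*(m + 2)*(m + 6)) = m^2 - 4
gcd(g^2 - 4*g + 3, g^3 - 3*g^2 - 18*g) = 1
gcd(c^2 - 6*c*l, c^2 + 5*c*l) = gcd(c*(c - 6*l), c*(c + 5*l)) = c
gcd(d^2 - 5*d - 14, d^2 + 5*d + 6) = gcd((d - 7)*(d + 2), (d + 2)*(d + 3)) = d + 2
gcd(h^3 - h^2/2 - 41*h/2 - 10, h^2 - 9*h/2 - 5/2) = h^2 - 9*h/2 - 5/2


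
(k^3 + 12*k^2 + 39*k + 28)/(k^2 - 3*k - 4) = (k^2 + 11*k + 28)/(k - 4)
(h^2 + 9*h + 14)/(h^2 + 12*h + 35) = (h + 2)/(h + 5)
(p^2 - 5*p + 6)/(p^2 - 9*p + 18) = (p - 2)/(p - 6)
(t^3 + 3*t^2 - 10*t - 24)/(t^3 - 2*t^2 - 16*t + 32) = (t^2 - t - 6)/(t^2 - 6*t + 8)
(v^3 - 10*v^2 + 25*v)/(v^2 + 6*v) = (v^2 - 10*v + 25)/(v + 6)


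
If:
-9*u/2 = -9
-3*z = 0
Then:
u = 2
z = 0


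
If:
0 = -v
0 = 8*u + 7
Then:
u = -7/8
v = 0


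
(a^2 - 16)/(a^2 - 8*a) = (a^2 - 16)/(a*(a - 8))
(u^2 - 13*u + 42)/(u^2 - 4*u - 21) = (u - 6)/(u + 3)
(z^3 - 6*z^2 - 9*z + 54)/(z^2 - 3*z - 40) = (-z^3 + 6*z^2 + 9*z - 54)/(-z^2 + 3*z + 40)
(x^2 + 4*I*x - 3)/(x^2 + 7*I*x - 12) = (x + I)/(x + 4*I)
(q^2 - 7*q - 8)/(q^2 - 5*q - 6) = (q - 8)/(q - 6)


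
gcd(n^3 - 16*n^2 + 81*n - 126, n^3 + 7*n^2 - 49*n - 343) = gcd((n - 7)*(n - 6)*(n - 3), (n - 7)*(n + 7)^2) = n - 7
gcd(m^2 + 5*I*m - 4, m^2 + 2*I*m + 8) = m + 4*I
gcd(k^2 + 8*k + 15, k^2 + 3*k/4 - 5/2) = 1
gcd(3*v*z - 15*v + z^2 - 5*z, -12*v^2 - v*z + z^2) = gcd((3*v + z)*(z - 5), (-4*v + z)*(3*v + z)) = 3*v + z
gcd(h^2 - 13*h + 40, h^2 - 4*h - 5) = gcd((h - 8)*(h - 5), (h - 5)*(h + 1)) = h - 5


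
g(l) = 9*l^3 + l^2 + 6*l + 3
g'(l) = 27*l^2 + 2*l + 6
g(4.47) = 853.63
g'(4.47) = 554.42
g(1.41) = 38.68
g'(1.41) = 62.50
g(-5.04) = -1154.05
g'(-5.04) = 681.76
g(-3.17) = -292.67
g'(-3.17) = 270.98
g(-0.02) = 2.88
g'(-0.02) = 5.97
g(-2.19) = -99.88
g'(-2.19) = 131.11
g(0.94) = 17.00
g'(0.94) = 31.74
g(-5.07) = -1174.63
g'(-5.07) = 689.89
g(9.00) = 6699.00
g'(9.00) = 2211.00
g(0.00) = 3.00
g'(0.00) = 6.00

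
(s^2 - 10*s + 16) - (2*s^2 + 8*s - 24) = -s^2 - 18*s + 40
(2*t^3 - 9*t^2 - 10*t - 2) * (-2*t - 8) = -4*t^4 + 2*t^3 + 92*t^2 + 84*t + 16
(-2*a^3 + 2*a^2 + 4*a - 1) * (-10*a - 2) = 20*a^4 - 16*a^3 - 44*a^2 + 2*a + 2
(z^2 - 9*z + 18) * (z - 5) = z^3 - 14*z^2 + 63*z - 90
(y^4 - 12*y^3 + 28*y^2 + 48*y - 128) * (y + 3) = y^5 - 9*y^4 - 8*y^3 + 132*y^2 + 16*y - 384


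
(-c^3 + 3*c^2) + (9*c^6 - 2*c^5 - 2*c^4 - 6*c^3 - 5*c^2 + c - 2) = 9*c^6 - 2*c^5 - 2*c^4 - 7*c^3 - 2*c^2 + c - 2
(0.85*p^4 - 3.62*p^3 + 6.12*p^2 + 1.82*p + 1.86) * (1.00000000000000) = 0.85*p^4 - 3.62*p^3 + 6.12*p^2 + 1.82*p + 1.86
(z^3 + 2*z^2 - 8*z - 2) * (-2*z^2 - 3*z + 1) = -2*z^5 - 7*z^4 + 11*z^3 + 30*z^2 - 2*z - 2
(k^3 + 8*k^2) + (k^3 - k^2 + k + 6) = 2*k^3 + 7*k^2 + k + 6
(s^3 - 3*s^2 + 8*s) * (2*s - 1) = 2*s^4 - 7*s^3 + 19*s^2 - 8*s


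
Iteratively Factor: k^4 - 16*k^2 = (k + 4)*(k^3 - 4*k^2) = k*(k + 4)*(k^2 - 4*k) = k^2*(k + 4)*(k - 4)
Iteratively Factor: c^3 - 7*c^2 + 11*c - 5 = (c - 1)*(c^2 - 6*c + 5) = (c - 1)^2*(c - 5)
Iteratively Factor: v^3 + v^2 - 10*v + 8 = (v - 1)*(v^2 + 2*v - 8) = (v - 2)*(v - 1)*(v + 4)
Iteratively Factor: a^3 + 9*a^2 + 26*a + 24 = (a + 3)*(a^2 + 6*a + 8) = (a + 2)*(a + 3)*(a + 4)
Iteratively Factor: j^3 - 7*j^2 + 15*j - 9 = (j - 3)*(j^2 - 4*j + 3) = (j - 3)*(j - 1)*(j - 3)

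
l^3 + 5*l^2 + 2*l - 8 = (l - 1)*(l + 2)*(l + 4)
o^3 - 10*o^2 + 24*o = o*(o - 6)*(o - 4)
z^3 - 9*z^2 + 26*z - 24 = (z - 4)*(z - 3)*(z - 2)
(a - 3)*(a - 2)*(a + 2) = a^3 - 3*a^2 - 4*a + 12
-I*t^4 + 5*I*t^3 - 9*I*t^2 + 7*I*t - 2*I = (t - 2)*(t - 1)^2*(-I*t + I)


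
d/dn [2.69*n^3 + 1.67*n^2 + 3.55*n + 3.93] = 8.07*n^2 + 3.34*n + 3.55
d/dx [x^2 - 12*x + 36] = 2*x - 12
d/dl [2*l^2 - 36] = 4*l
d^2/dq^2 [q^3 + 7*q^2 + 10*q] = 6*q + 14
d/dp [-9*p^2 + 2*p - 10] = 2 - 18*p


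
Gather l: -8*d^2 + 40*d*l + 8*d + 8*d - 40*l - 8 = -8*d^2 + 16*d + l*(40*d - 40) - 8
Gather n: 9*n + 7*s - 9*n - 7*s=0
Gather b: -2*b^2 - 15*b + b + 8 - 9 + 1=-2*b^2 - 14*b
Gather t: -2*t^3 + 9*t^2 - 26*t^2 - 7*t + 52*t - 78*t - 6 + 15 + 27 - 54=-2*t^3 - 17*t^2 - 33*t - 18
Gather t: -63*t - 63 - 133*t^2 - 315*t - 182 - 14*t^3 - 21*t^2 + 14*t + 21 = -14*t^3 - 154*t^2 - 364*t - 224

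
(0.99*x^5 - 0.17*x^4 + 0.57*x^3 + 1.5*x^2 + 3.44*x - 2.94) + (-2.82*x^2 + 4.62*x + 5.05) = 0.99*x^5 - 0.17*x^4 + 0.57*x^3 - 1.32*x^2 + 8.06*x + 2.11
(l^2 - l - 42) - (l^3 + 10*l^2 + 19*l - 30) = -l^3 - 9*l^2 - 20*l - 12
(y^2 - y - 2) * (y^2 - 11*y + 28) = y^4 - 12*y^3 + 37*y^2 - 6*y - 56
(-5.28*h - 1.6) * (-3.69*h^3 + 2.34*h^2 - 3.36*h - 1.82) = 19.4832*h^4 - 6.4512*h^3 + 13.9968*h^2 + 14.9856*h + 2.912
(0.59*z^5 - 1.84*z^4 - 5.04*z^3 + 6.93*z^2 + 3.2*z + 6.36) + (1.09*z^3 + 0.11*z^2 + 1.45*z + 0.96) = 0.59*z^5 - 1.84*z^4 - 3.95*z^3 + 7.04*z^2 + 4.65*z + 7.32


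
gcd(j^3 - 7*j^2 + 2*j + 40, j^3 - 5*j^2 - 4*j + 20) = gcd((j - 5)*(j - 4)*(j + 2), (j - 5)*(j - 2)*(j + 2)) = j^2 - 3*j - 10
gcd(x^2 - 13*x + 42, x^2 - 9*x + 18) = x - 6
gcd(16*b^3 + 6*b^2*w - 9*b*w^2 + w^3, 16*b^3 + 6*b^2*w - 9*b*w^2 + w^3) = 16*b^3 + 6*b^2*w - 9*b*w^2 + w^3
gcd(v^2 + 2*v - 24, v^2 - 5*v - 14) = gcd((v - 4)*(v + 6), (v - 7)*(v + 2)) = 1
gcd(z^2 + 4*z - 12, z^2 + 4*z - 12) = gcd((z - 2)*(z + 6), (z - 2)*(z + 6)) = z^2 + 4*z - 12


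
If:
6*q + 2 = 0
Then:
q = -1/3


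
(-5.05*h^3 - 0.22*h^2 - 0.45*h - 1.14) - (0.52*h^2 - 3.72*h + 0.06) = -5.05*h^3 - 0.74*h^2 + 3.27*h - 1.2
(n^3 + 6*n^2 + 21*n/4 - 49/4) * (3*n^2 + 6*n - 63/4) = 3*n^5 + 24*n^4 + 36*n^3 - 399*n^2/4 - 2499*n/16 + 3087/16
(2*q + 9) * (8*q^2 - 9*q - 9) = 16*q^3 + 54*q^2 - 99*q - 81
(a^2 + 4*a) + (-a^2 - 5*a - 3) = -a - 3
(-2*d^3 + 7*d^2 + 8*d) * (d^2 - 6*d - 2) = -2*d^5 + 19*d^4 - 30*d^3 - 62*d^2 - 16*d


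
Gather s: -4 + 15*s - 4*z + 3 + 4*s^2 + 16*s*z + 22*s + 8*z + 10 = 4*s^2 + s*(16*z + 37) + 4*z + 9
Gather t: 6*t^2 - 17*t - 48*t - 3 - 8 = 6*t^2 - 65*t - 11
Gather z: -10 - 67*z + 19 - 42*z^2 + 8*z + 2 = -42*z^2 - 59*z + 11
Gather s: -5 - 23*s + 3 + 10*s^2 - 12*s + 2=10*s^2 - 35*s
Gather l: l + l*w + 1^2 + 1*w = l*(w + 1) + w + 1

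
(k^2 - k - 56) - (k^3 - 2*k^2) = -k^3 + 3*k^2 - k - 56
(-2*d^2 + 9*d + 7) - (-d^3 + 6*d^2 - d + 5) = d^3 - 8*d^2 + 10*d + 2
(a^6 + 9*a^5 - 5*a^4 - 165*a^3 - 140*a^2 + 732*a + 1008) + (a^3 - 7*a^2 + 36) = a^6 + 9*a^5 - 5*a^4 - 164*a^3 - 147*a^2 + 732*a + 1044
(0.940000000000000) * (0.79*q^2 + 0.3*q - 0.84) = 0.7426*q^2 + 0.282*q - 0.7896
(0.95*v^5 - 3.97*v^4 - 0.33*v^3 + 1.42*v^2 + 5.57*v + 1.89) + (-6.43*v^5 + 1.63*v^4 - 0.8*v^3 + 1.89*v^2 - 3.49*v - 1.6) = -5.48*v^5 - 2.34*v^4 - 1.13*v^3 + 3.31*v^2 + 2.08*v + 0.29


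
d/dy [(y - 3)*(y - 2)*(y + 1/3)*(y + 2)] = 4*y^3 - 8*y^2 - 10*y + 32/3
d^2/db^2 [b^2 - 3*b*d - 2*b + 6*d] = 2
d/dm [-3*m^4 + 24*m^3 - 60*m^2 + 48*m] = -12*m^3 + 72*m^2 - 120*m + 48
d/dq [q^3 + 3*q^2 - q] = 3*q^2 + 6*q - 1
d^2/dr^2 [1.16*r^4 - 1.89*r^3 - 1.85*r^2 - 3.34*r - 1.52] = 13.92*r^2 - 11.34*r - 3.7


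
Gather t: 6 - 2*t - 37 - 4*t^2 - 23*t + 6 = -4*t^2 - 25*t - 25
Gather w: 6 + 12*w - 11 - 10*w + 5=2*w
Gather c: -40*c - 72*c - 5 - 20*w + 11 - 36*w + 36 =-112*c - 56*w + 42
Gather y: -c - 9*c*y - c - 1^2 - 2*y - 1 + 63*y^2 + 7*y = -2*c + 63*y^2 + y*(5 - 9*c) - 2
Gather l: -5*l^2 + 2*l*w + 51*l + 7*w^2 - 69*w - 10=-5*l^2 + l*(2*w + 51) + 7*w^2 - 69*w - 10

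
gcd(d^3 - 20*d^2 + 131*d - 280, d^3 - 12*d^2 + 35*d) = d^2 - 12*d + 35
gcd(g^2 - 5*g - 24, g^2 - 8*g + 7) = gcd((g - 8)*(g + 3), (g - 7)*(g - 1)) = 1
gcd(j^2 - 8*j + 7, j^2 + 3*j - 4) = j - 1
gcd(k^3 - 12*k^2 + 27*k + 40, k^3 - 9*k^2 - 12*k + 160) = k^2 - 13*k + 40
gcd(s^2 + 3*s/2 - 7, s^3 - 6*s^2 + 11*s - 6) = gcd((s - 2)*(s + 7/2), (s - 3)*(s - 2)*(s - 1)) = s - 2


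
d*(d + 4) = d^2 + 4*d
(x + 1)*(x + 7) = x^2 + 8*x + 7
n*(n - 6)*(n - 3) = n^3 - 9*n^2 + 18*n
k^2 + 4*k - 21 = (k - 3)*(k + 7)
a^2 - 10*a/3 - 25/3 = (a - 5)*(a + 5/3)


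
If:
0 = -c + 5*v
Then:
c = 5*v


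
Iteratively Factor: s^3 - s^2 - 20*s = (s - 5)*(s^2 + 4*s) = s*(s - 5)*(s + 4)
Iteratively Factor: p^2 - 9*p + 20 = (p - 4)*(p - 5)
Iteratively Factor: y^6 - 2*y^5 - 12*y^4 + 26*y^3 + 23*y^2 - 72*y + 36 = (y - 1)*(y^5 - y^4 - 13*y^3 + 13*y^2 + 36*y - 36) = (y - 2)*(y - 1)*(y^4 + y^3 - 11*y^2 - 9*y + 18) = (y - 2)*(y - 1)^2*(y^3 + 2*y^2 - 9*y - 18) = (y - 2)*(y - 1)^2*(y + 3)*(y^2 - y - 6) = (y - 2)*(y - 1)^2*(y + 2)*(y + 3)*(y - 3)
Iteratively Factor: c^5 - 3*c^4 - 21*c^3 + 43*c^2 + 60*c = (c - 3)*(c^4 - 21*c^2 - 20*c) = (c - 5)*(c - 3)*(c^3 + 5*c^2 + 4*c) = (c - 5)*(c - 3)*(c + 1)*(c^2 + 4*c) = (c - 5)*(c - 3)*(c + 1)*(c + 4)*(c)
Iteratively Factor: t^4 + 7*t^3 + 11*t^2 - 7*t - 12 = (t + 4)*(t^3 + 3*t^2 - t - 3) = (t + 1)*(t + 4)*(t^2 + 2*t - 3) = (t + 1)*(t + 3)*(t + 4)*(t - 1)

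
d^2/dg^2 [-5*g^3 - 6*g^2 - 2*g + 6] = -30*g - 12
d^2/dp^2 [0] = 0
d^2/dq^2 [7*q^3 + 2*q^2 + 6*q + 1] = 42*q + 4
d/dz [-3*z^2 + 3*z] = 3 - 6*z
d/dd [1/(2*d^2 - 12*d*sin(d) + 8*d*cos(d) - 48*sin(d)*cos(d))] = (2*d*sin(d) + 3*d*cos(d) - d + 3*sin(d) - 2*cos(d) + 12*cos(2*d))/((d - 6*sin(d))^2*(d + 4*cos(d))^2)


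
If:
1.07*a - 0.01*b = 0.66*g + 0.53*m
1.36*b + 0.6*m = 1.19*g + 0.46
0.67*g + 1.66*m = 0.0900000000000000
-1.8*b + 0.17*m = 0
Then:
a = -0.09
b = 0.02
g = -0.28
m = 0.17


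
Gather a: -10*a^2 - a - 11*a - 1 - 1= -10*a^2 - 12*a - 2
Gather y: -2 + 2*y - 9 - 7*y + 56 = 45 - 5*y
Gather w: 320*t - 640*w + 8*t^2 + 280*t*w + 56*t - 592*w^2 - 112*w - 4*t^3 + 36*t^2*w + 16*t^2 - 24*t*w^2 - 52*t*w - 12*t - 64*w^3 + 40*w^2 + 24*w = -4*t^3 + 24*t^2 + 364*t - 64*w^3 + w^2*(-24*t - 552) + w*(36*t^2 + 228*t - 728)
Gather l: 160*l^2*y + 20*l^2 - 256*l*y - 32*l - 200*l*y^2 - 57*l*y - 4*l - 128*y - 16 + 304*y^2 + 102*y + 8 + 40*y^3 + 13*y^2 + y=l^2*(160*y + 20) + l*(-200*y^2 - 313*y - 36) + 40*y^3 + 317*y^2 - 25*y - 8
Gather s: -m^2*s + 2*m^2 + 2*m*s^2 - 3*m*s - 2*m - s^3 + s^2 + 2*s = 2*m^2 - 2*m - s^3 + s^2*(2*m + 1) + s*(-m^2 - 3*m + 2)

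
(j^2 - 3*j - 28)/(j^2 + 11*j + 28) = (j - 7)/(j + 7)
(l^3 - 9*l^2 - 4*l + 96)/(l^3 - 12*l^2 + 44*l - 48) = (l^2 - 5*l - 24)/(l^2 - 8*l + 12)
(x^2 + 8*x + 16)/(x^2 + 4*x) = (x + 4)/x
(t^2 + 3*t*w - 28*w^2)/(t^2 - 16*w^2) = (t + 7*w)/(t + 4*w)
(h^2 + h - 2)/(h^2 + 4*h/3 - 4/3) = 3*(h - 1)/(3*h - 2)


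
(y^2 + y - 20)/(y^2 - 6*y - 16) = (-y^2 - y + 20)/(-y^2 + 6*y + 16)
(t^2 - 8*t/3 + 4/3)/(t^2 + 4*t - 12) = (t - 2/3)/(t + 6)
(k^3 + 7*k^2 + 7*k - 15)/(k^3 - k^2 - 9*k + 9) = (k + 5)/(k - 3)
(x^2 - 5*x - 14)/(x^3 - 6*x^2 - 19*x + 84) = (x + 2)/(x^2 + x - 12)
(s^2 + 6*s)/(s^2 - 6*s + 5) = s*(s + 6)/(s^2 - 6*s + 5)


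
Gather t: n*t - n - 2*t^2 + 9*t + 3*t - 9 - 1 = -n - 2*t^2 + t*(n + 12) - 10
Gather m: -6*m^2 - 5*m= -6*m^2 - 5*m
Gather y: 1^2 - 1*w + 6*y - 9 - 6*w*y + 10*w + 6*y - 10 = 9*w + y*(12 - 6*w) - 18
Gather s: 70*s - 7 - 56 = 70*s - 63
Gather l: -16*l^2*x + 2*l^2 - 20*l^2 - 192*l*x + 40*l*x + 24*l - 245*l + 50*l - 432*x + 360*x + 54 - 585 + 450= l^2*(-16*x - 18) + l*(-152*x - 171) - 72*x - 81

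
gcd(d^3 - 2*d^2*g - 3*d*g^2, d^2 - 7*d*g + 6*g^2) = 1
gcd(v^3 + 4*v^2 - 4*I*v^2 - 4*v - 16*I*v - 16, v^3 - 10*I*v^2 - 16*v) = v - 2*I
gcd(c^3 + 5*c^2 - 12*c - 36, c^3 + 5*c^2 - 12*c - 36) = c^3 + 5*c^2 - 12*c - 36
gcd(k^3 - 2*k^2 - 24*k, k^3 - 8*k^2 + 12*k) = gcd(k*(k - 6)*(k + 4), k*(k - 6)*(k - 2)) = k^2 - 6*k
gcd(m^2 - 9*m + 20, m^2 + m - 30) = m - 5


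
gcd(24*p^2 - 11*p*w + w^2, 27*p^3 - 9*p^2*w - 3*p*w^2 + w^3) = 3*p - w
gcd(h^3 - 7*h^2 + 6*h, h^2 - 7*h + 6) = h^2 - 7*h + 6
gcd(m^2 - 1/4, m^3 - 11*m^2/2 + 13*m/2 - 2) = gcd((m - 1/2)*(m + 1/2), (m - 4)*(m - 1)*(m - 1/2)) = m - 1/2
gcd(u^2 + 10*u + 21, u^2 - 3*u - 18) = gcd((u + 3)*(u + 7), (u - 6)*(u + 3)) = u + 3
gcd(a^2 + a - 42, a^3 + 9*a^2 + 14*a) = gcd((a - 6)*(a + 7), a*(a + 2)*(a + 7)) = a + 7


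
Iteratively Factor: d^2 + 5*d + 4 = (d + 1)*(d + 4)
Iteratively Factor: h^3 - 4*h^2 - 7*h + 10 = (h - 1)*(h^2 - 3*h - 10) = (h - 1)*(h + 2)*(h - 5)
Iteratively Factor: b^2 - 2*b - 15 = (b + 3)*(b - 5)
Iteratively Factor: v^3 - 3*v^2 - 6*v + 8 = (v - 1)*(v^2 - 2*v - 8) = (v - 4)*(v - 1)*(v + 2)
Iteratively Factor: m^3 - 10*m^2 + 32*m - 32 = (m - 2)*(m^2 - 8*m + 16) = (m - 4)*(m - 2)*(m - 4)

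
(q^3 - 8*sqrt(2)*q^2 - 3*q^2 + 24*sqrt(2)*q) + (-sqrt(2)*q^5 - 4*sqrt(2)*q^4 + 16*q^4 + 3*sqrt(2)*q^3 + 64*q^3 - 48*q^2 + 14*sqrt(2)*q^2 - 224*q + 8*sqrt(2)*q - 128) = -sqrt(2)*q^5 - 4*sqrt(2)*q^4 + 16*q^4 + 3*sqrt(2)*q^3 + 65*q^3 - 51*q^2 + 6*sqrt(2)*q^2 - 224*q + 32*sqrt(2)*q - 128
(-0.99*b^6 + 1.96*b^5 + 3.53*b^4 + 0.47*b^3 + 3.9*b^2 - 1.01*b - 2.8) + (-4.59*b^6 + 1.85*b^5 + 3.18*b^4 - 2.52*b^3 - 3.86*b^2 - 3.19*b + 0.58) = -5.58*b^6 + 3.81*b^5 + 6.71*b^4 - 2.05*b^3 + 0.04*b^2 - 4.2*b - 2.22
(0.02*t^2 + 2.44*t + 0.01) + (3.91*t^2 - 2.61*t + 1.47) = 3.93*t^2 - 0.17*t + 1.48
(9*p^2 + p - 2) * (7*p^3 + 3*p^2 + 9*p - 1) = 63*p^5 + 34*p^4 + 70*p^3 - 6*p^2 - 19*p + 2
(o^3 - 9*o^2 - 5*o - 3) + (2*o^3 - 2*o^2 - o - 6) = 3*o^3 - 11*o^2 - 6*o - 9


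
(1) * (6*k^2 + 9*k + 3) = 6*k^2 + 9*k + 3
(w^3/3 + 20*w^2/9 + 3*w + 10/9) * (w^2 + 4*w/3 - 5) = w^5/3 + 8*w^4/3 + 116*w^3/27 - 6*w^2 - 365*w/27 - 50/9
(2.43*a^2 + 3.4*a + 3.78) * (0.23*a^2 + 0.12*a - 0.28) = 0.5589*a^4 + 1.0736*a^3 + 0.597*a^2 - 0.4984*a - 1.0584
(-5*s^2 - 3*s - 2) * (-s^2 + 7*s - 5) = 5*s^4 - 32*s^3 + 6*s^2 + s + 10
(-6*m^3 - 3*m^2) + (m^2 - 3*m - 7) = -6*m^3 - 2*m^2 - 3*m - 7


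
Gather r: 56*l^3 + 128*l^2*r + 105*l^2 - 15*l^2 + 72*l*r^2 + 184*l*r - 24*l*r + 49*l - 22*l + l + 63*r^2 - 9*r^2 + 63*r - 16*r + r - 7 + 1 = 56*l^3 + 90*l^2 + 28*l + r^2*(72*l + 54) + r*(128*l^2 + 160*l + 48) - 6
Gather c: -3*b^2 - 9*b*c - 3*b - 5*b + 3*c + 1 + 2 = -3*b^2 - 8*b + c*(3 - 9*b) + 3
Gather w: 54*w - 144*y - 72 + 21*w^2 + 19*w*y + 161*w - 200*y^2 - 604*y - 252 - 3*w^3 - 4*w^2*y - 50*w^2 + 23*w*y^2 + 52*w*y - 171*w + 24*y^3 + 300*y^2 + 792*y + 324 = -3*w^3 + w^2*(-4*y - 29) + w*(23*y^2 + 71*y + 44) + 24*y^3 + 100*y^2 + 44*y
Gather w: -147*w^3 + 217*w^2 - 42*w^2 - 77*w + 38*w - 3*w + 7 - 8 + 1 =-147*w^3 + 175*w^2 - 42*w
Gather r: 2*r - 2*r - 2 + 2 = 0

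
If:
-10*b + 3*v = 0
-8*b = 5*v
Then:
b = 0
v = 0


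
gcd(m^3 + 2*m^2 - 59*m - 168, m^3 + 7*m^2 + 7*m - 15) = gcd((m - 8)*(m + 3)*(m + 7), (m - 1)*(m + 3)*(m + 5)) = m + 3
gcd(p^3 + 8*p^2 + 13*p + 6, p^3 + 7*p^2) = 1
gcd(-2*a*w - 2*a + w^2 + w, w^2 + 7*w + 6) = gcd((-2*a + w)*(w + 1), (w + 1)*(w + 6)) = w + 1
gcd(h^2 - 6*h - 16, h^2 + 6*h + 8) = h + 2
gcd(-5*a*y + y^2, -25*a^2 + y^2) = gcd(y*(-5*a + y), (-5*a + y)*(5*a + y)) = -5*a + y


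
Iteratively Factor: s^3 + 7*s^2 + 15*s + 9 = (s + 3)*(s^2 + 4*s + 3) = (s + 3)^2*(s + 1)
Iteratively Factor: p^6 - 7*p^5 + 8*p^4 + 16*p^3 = (p)*(p^5 - 7*p^4 + 8*p^3 + 16*p^2) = p*(p - 4)*(p^4 - 3*p^3 - 4*p^2) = p^2*(p - 4)*(p^3 - 3*p^2 - 4*p) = p^2*(p - 4)^2*(p^2 + p) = p^2*(p - 4)^2*(p + 1)*(p)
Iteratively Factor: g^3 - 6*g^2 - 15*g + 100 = (g + 4)*(g^2 - 10*g + 25) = (g - 5)*(g + 4)*(g - 5)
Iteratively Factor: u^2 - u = (u)*(u - 1)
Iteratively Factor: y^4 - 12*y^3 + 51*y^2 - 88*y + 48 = (y - 3)*(y^3 - 9*y^2 + 24*y - 16) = (y - 4)*(y - 3)*(y^2 - 5*y + 4) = (y - 4)*(y - 3)*(y - 1)*(y - 4)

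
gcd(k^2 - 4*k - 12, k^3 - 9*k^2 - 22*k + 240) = k - 6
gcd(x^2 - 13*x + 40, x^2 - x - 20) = x - 5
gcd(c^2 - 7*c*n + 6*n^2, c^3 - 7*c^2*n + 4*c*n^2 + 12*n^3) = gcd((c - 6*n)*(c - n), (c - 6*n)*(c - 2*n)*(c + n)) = c - 6*n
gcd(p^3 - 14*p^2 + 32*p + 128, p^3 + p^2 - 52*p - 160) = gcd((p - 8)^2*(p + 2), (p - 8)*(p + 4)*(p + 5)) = p - 8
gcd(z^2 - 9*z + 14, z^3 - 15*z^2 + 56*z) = z - 7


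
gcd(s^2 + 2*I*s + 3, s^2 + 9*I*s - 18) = s + 3*I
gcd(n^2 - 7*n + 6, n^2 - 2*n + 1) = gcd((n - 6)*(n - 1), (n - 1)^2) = n - 1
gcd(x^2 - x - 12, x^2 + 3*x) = x + 3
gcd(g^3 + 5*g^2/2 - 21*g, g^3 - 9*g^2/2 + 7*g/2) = g^2 - 7*g/2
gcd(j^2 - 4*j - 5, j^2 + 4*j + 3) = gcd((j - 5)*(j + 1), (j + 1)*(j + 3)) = j + 1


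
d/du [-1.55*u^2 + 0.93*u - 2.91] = 0.93 - 3.1*u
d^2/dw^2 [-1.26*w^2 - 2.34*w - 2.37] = -2.52000000000000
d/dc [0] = 0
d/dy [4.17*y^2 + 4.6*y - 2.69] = 8.34*y + 4.6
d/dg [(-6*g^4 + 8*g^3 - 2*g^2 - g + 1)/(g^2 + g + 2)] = (-12*g^5 - 10*g^4 - 32*g^3 + 47*g^2 - 10*g - 3)/(g^4 + 2*g^3 + 5*g^2 + 4*g + 4)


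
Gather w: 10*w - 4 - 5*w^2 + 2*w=-5*w^2 + 12*w - 4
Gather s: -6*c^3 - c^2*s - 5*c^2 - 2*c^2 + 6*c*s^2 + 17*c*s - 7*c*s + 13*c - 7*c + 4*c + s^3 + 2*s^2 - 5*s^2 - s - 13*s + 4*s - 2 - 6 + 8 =-6*c^3 - 7*c^2 + 10*c + s^3 + s^2*(6*c - 3) + s*(-c^2 + 10*c - 10)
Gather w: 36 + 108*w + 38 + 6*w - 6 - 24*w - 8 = 90*w + 60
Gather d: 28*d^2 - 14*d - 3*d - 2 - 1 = 28*d^2 - 17*d - 3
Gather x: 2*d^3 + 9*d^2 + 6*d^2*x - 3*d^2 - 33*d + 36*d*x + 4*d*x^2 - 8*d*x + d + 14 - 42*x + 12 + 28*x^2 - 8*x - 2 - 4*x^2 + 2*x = 2*d^3 + 6*d^2 - 32*d + x^2*(4*d + 24) + x*(6*d^2 + 28*d - 48) + 24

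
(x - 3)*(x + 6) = x^2 + 3*x - 18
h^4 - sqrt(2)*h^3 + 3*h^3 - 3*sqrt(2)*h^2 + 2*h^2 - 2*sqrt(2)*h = h*(h + 1)*(h + 2)*(h - sqrt(2))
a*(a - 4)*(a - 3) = a^3 - 7*a^2 + 12*a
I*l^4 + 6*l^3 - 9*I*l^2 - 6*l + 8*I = (l + 1)*(l - 4*I)*(l - 2*I)*(I*l - I)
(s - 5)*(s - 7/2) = s^2 - 17*s/2 + 35/2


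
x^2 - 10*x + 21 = (x - 7)*(x - 3)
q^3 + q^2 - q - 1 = (q - 1)*(q + 1)^2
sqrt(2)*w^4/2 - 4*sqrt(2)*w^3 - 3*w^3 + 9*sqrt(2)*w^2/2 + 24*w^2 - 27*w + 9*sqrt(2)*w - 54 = (w - 6)*(w - 3)*(w - 3*sqrt(2))*(sqrt(2)*w/2 + sqrt(2)/2)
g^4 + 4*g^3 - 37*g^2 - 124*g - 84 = (g - 6)*(g + 1)*(g + 2)*(g + 7)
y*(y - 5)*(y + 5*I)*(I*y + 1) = I*y^4 - 4*y^3 - 5*I*y^3 + 20*y^2 + 5*I*y^2 - 25*I*y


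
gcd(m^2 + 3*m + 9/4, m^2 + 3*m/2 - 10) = 1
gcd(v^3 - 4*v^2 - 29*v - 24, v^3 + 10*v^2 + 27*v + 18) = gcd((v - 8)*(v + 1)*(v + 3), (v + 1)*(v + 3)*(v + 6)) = v^2 + 4*v + 3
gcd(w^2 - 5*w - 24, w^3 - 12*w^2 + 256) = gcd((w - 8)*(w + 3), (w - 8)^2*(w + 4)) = w - 8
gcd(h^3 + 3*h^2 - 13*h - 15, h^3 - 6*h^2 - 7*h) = h + 1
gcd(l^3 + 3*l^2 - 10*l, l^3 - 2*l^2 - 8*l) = l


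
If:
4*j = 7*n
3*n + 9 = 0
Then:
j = -21/4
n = -3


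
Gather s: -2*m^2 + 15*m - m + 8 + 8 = -2*m^2 + 14*m + 16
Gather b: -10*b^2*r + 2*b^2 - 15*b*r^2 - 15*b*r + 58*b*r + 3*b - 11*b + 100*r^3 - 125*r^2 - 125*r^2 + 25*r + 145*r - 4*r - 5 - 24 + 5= b^2*(2 - 10*r) + b*(-15*r^2 + 43*r - 8) + 100*r^3 - 250*r^2 + 166*r - 24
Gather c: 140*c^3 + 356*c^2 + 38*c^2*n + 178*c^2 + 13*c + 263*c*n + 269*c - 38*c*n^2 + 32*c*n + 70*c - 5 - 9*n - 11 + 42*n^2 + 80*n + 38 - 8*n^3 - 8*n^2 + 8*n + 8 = 140*c^3 + c^2*(38*n + 534) + c*(-38*n^2 + 295*n + 352) - 8*n^3 + 34*n^2 + 79*n + 30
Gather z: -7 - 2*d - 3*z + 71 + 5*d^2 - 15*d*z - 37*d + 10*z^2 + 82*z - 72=5*d^2 - 39*d + 10*z^2 + z*(79 - 15*d) - 8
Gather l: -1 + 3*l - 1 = 3*l - 2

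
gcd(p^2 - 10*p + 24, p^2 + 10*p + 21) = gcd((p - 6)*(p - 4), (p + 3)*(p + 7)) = 1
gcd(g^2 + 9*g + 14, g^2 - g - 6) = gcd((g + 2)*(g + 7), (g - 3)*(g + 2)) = g + 2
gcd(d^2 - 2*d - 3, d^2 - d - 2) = d + 1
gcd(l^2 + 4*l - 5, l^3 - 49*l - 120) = l + 5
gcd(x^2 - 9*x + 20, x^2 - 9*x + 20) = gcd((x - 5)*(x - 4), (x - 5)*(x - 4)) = x^2 - 9*x + 20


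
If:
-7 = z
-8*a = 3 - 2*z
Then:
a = -17/8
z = -7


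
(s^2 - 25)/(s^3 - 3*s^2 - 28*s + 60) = (s - 5)/(s^2 - 8*s + 12)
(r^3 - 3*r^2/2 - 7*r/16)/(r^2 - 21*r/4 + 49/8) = r*(4*r + 1)/(2*(2*r - 7))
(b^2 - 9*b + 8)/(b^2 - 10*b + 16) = (b - 1)/(b - 2)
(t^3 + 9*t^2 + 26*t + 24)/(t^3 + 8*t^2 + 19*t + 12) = (t + 2)/(t + 1)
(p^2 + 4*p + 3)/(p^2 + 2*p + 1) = (p + 3)/(p + 1)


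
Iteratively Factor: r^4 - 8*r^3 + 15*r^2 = (r)*(r^3 - 8*r^2 + 15*r) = r*(r - 5)*(r^2 - 3*r) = r*(r - 5)*(r - 3)*(r)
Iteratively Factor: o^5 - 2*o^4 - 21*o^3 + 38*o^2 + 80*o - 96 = (o + 4)*(o^4 - 6*o^3 + 3*o^2 + 26*o - 24) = (o - 3)*(o + 4)*(o^3 - 3*o^2 - 6*o + 8) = (o - 3)*(o + 2)*(o + 4)*(o^2 - 5*o + 4) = (o - 3)*(o - 1)*(o + 2)*(o + 4)*(o - 4)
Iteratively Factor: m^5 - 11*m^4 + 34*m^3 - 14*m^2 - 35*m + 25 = (m + 1)*(m^4 - 12*m^3 + 46*m^2 - 60*m + 25) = (m - 1)*(m + 1)*(m^3 - 11*m^2 + 35*m - 25) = (m - 1)^2*(m + 1)*(m^2 - 10*m + 25) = (m - 5)*(m - 1)^2*(m + 1)*(m - 5)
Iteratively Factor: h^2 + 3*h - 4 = (h - 1)*(h + 4)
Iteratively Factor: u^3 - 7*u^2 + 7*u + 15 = (u - 3)*(u^2 - 4*u - 5) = (u - 3)*(u + 1)*(u - 5)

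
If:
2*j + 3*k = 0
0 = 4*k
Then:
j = 0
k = 0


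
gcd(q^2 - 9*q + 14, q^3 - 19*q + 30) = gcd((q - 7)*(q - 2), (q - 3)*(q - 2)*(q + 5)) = q - 2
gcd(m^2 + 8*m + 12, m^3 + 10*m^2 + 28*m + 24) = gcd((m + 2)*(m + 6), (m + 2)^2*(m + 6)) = m^2 + 8*m + 12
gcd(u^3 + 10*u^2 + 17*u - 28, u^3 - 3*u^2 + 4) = 1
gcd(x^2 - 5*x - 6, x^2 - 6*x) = x - 6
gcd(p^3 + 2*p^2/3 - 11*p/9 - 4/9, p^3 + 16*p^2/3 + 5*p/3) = p + 1/3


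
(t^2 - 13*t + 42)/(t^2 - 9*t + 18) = (t - 7)/(t - 3)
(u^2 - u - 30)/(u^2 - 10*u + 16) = (u^2 - u - 30)/(u^2 - 10*u + 16)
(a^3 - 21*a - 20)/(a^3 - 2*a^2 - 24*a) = (a^2 - 4*a - 5)/(a*(a - 6))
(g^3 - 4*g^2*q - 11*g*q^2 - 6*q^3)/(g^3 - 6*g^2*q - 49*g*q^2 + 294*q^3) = (-g^2 - 2*g*q - q^2)/(-g^2 + 49*q^2)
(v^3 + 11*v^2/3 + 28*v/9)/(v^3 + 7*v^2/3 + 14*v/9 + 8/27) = 3*v*(3*v + 7)/(9*v^2 + 9*v + 2)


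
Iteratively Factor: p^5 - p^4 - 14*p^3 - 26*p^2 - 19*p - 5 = (p + 1)*(p^4 - 2*p^3 - 12*p^2 - 14*p - 5) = (p - 5)*(p + 1)*(p^3 + 3*p^2 + 3*p + 1) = (p - 5)*(p + 1)^2*(p^2 + 2*p + 1) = (p - 5)*(p + 1)^3*(p + 1)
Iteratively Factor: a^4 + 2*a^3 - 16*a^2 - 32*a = (a + 4)*(a^3 - 2*a^2 - 8*a) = (a + 2)*(a + 4)*(a^2 - 4*a) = (a - 4)*(a + 2)*(a + 4)*(a)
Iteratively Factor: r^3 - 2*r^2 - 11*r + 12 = (r - 1)*(r^2 - r - 12) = (r - 4)*(r - 1)*(r + 3)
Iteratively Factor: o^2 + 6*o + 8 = (o + 2)*(o + 4)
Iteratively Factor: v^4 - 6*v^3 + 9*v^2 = (v)*(v^3 - 6*v^2 + 9*v) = v^2*(v^2 - 6*v + 9) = v^2*(v - 3)*(v - 3)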